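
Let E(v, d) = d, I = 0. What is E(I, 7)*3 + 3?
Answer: 24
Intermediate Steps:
E(I, 7)*3 + 3 = 7*3 + 3 = 21 + 3 = 24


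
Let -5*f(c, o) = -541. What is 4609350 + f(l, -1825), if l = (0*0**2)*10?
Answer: 23047291/5 ≈ 4.6095e+6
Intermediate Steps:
l = 0 (l = (0*0)*10 = 0*10 = 0)
f(c, o) = 541/5 (f(c, o) = -1/5*(-541) = 541/5)
4609350 + f(l, -1825) = 4609350 + 541/5 = 23047291/5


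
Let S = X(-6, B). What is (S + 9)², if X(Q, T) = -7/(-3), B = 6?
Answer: 1156/9 ≈ 128.44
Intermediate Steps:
X(Q, T) = 7/3 (X(Q, T) = -7*(-⅓) = 7/3)
S = 7/3 ≈ 2.3333
(S + 9)² = (7/3 + 9)² = (34/3)² = 1156/9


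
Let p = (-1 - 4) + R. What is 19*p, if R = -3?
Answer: -152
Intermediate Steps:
p = -8 (p = (-1 - 4) - 3 = -5 - 3 = -8)
19*p = 19*(-8) = -152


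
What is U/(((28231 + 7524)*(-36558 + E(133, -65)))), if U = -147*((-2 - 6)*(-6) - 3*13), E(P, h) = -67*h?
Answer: 1323/1151418265 ≈ 1.1490e-6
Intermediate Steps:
U = -1323 (U = -147*(-8*(-6) - 39) = -147*(48 - 39) = -147*9 = -1323)
U/(((28231 + 7524)*(-36558 + E(133, -65)))) = -1323*1/((-36558 - 67*(-65))*(28231 + 7524)) = -1323*1/(35755*(-36558 + 4355)) = -1323/(35755*(-32203)) = -1323/(-1151418265) = -1323*(-1/1151418265) = 1323/1151418265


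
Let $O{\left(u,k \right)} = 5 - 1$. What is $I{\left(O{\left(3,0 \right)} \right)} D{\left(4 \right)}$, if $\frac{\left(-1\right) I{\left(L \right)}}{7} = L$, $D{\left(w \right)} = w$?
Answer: $-112$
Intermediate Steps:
$O{\left(u,k \right)} = 4$
$I{\left(L \right)} = - 7 L$
$I{\left(O{\left(3,0 \right)} \right)} D{\left(4 \right)} = \left(-7\right) 4 \cdot 4 = \left(-28\right) 4 = -112$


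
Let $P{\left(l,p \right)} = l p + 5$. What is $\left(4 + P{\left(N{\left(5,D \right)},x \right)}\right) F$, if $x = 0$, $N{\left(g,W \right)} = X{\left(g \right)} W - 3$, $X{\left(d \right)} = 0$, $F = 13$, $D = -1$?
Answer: $117$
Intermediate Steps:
$N{\left(g,W \right)} = -3$ ($N{\left(g,W \right)} = 0 W - 3 = 0 - 3 = -3$)
$P{\left(l,p \right)} = 5 + l p$
$\left(4 + P{\left(N{\left(5,D \right)},x \right)}\right) F = \left(4 + \left(5 - 0\right)\right) 13 = \left(4 + \left(5 + 0\right)\right) 13 = \left(4 + 5\right) 13 = 9 \cdot 13 = 117$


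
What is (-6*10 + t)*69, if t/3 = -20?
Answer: -8280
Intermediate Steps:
t = -60 (t = 3*(-20) = -60)
(-6*10 + t)*69 = (-6*10 - 60)*69 = (-60 - 60)*69 = -120*69 = -8280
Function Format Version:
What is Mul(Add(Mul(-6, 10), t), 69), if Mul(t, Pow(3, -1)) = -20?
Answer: -8280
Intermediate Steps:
t = -60 (t = Mul(3, -20) = -60)
Mul(Add(Mul(-6, 10), t), 69) = Mul(Add(Mul(-6, 10), -60), 69) = Mul(Add(-60, -60), 69) = Mul(-120, 69) = -8280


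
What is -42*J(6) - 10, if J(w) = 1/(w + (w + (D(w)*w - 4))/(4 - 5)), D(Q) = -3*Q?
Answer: -83/8 ≈ -10.375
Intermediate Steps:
J(w) = 1/(4 + 3*w**2) (J(w) = 1/(w + (w + ((-3*w)*w - 4))/(4 - 5)) = 1/(w + (w + (-3*w**2 - 4))/(-1)) = 1/(w + (w + (-4 - 3*w**2))*(-1)) = 1/(w + (-4 + w - 3*w**2)*(-1)) = 1/(w + (4 - w + 3*w**2)) = 1/(4 + 3*w**2))
-42*J(6) - 10 = -42/(4 + 3*6**2) - 10 = -42/(4 + 3*36) - 10 = -42/(4 + 108) - 10 = -42/112 - 10 = -42*1/112 - 10 = -3/8 - 10 = -83/8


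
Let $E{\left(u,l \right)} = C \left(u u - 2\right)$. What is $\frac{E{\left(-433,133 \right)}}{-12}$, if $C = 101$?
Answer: $- \frac{18936187}{12} \approx -1.578 \cdot 10^{6}$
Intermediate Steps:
$E{\left(u,l \right)} = -202 + 101 u^{2}$ ($E{\left(u,l \right)} = 101 \left(u u - 2\right) = 101 \left(u^{2} - 2\right) = 101 \left(-2 + u^{2}\right) = -202 + 101 u^{2}$)
$\frac{E{\left(-433,133 \right)}}{-12} = \frac{-202 + 101 \left(-433\right)^{2}}{-12} = \left(-202 + 101 \cdot 187489\right) \left(- \frac{1}{12}\right) = \left(-202 + 18936389\right) \left(- \frac{1}{12}\right) = 18936187 \left(- \frac{1}{12}\right) = - \frac{18936187}{12}$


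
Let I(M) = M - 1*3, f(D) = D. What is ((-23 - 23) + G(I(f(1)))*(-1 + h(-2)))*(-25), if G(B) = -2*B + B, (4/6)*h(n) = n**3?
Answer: 1800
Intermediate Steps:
I(M) = -3 + M (I(M) = M - 3 = -3 + M)
h(n) = 3*n**3/2
G(B) = -B
((-23 - 23) + G(I(f(1)))*(-1 + h(-2)))*(-25) = ((-23 - 23) + (-(-3 + 1))*(-1 + (3/2)*(-2)**3))*(-25) = (-46 + (-1*(-2))*(-1 + (3/2)*(-8)))*(-25) = (-46 + 2*(-1 - 12))*(-25) = (-46 + 2*(-13))*(-25) = (-46 - 26)*(-25) = -72*(-25) = 1800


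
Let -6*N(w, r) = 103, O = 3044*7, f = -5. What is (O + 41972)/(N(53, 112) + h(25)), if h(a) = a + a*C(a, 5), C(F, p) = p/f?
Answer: -379680/103 ≈ -3686.2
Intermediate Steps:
C(F, p) = -p/5 (C(F, p) = p/(-5) = p*(-⅕) = -p/5)
O = 21308
N(w, r) = -103/6 (N(w, r) = -⅙*103 = -103/6)
h(a) = 0 (h(a) = a + a*(-⅕*5) = a + a*(-1) = a - a = 0)
(O + 41972)/(N(53, 112) + h(25)) = (21308 + 41972)/(-103/6 + 0) = 63280/(-103/6) = 63280*(-6/103) = -379680/103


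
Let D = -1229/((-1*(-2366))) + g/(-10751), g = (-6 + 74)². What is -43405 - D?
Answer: -84927924259/1956682 ≈ -43404.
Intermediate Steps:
g = 4624 (g = 68² = 4624)
D = -1857951/1956682 (D = -1229/((-1*(-2366))) + 4624/(-10751) = -1229/2366 + 4624*(-1/10751) = -1229*1/2366 - 4624/10751 = -1229/2366 - 4624/10751 = -1857951/1956682 ≈ -0.94954)
-43405 - D = -43405 - 1*(-1857951/1956682) = -43405 + 1857951/1956682 = -84927924259/1956682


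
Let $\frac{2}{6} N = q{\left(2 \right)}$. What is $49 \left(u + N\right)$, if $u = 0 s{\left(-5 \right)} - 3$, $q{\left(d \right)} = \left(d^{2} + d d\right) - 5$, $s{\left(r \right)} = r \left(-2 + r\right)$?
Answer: $294$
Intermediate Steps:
$q{\left(d \right)} = -5 + 2 d^{2}$ ($q{\left(d \right)} = \left(d^{2} + d^{2}\right) - 5 = 2 d^{2} - 5 = -5 + 2 d^{2}$)
$N = 9$ ($N = 3 \left(-5 + 2 \cdot 2^{2}\right) = 3 \left(-5 + 2 \cdot 4\right) = 3 \left(-5 + 8\right) = 3 \cdot 3 = 9$)
$u = -3$ ($u = 0 \left(- 5 \left(-2 - 5\right)\right) - 3 = 0 \left(\left(-5\right) \left(-7\right)\right) - 3 = 0 \cdot 35 - 3 = 0 - 3 = -3$)
$49 \left(u + N\right) = 49 \left(-3 + 9\right) = 49 \cdot 6 = 294$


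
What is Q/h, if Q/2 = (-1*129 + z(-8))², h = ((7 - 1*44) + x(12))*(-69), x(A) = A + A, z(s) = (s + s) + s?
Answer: 15606/299 ≈ 52.194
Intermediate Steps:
z(s) = 3*s (z(s) = 2*s + s = 3*s)
x(A) = 2*A
h = 897 (h = ((7 - 1*44) + 2*12)*(-69) = ((7 - 44) + 24)*(-69) = (-37 + 24)*(-69) = -13*(-69) = 897)
Q = 46818 (Q = 2*(-1*129 + 3*(-8))² = 2*(-129 - 24)² = 2*(-153)² = 2*23409 = 46818)
Q/h = 46818/897 = 46818*(1/897) = 15606/299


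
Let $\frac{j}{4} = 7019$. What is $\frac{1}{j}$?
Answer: $\frac{1}{28076} \approx 3.5618 \cdot 10^{-5}$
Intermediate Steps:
$j = 28076$ ($j = 4 \cdot 7019 = 28076$)
$\frac{1}{j} = \frac{1}{28076}$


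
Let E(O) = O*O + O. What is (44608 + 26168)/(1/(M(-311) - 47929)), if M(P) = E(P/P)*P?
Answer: -3436245576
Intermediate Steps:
E(O) = O + O² (E(O) = O² + O = O + O²)
M(P) = 2*P (M(P) = ((P/P)*(1 + P/P))*P = (1*(1 + 1))*P = (1*2)*P = 2*P)
(44608 + 26168)/(1/(M(-311) - 47929)) = (44608 + 26168)/(1/(2*(-311) - 47929)) = 70776/(1/(-622 - 47929)) = 70776/(1/(-48551)) = 70776/(-1/48551) = 70776*(-48551) = -3436245576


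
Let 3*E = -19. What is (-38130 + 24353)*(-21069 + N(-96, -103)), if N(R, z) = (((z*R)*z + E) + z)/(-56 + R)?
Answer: 11282922136/57 ≈ 1.9795e+8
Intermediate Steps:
E = -19/3 (E = (⅓)*(-19) = -19/3 ≈ -6.3333)
N(R, z) = (-19/3 + z + R*z²)/(-56 + R) (N(R, z) = (((z*R)*z - 19/3) + z)/(-56 + R) = (((R*z)*z - 19/3) + z)/(-56 + R) = ((R*z² - 19/3) + z)/(-56 + R) = ((-19/3 + R*z²) + z)/(-56 + R) = (-19/3 + z + R*z²)/(-56 + R))
(-38130 + 24353)*(-21069 + N(-96, -103)) = (-38130 + 24353)*(-21069 + (-19/3 - 103 - 96*(-103)²)/(-56 - 96)) = -13777*(-21069 + (-19/3 - 103 - 96*10609)/(-152)) = -13777*(-21069 - (-19/3 - 103 - 1018464)/152) = -13777*(-21069 - 1/152*(-3055720/3)) = -13777*(-21069 + 381965/57) = -13777*(-818968/57) = 11282922136/57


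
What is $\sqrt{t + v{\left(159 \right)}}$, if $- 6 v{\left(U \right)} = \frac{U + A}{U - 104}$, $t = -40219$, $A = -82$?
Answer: $\frac{i \sqrt{36197310}}{30} \approx 200.55 i$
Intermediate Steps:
$v{\left(U \right)} = - \frac{-82 + U}{6 \left(-104 + U\right)}$ ($v{\left(U \right)} = - \frac{\left(U - 82\right) \frac{1}{U - 104}}{6} = - \frac{\left(-82 + U\right) \frac{1}{-104 + U}}{6} = - \frac{\frac{1}{-104 + U} \left(-82 + U\right)}{6} = - \frac{-82 + U}{6 \left(-104 + U\right)}$)
$\sqrt{t + v{\left(159 \right)}} = \sqrt{-40219 + \frac{82 - 159}{6 \left(-104 + 159\right)}} = \sqrt{-40219 + \frac{82 - 159}{6 \cdot 55}} = \sqrt{-40219 + \frac{1}{6} \cdot \frac{1}{55} \left(-77\right)} = \sqrt{-40219 - \frac{7}{30}} = \sqrt{- \frac{1206577}{30}} = \frac{i \sqrt{36197310}}{30}$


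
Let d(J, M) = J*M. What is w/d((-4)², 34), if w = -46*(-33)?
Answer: 759/272 ≈ 2.7904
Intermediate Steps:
w = 1518
w/d((-4)², 34) = 1518/(((-4)²*34)) = 1518/((16*34)) = 1518/544 = 1518*(1/544) = 759/272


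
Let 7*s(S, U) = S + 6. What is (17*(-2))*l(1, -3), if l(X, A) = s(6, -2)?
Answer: -408/7 ≈ -58.286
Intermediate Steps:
s(S, U) = 6/7 + S/7 (s(S, U) = (S + 6)/7 = (6 + S)/7 = 6/7 + S/7)
l(X, A) = 12/7 (l(X, A) = 6/7 + (⅐)*6 = 6/7 + 6/7 = 12/7)
(17*(-2))*l(1, -3) = (17*(-2))*(12/7) = -34*12/7 = -408/7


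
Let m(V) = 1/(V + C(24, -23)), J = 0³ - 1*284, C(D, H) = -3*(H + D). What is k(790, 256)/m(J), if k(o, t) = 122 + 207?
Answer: -94423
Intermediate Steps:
C(D, H) = -3*D - 3*H (C(D, H) = -3*(D + H) = -3*D - 3*H)
k(o, t) = 329
J = -284 (J = 0 - 284 = -284)
m(V) = 1/(-3 + V) (m(V) = 1/(V + (-3*24 - 3*(-23))) = 1/(V + (-72 + 69)) = 1/(V - 3) = 1/(-3 + V))
k(790, 256)/m(J) = 329/(1/(-3 - 284)) = 329/(1/(-287)) = 329/(-1/287) = 329*(-287) = -94423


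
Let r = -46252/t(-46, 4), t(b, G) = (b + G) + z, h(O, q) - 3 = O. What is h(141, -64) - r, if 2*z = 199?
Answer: 109064/115 ≈ 948.38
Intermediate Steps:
z = 199/2 (z = (1/2)*199 = 199/2 ≈ 99.500)
h(O, q) = 3 + O
t(b, G) = 199/2 + G + b (t(b, G) = (b + G) + 199/2 = (G + b) + 199/2 = 199/2 + G + b)
r = -92504/115 (r = -46252/(199/2 + 4 - 46) = -46252/115/2 = -46252*2/115 = -92504/115 ≈ -804.38)
h(141, -64) - r = (3 + 141) - 1*(-92504/115) = 144 + 92504/115 = 109064/115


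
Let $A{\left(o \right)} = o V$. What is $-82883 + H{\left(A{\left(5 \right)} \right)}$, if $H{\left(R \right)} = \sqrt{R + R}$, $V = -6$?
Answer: $-82883 + 2 i \sqrt{15} \approx -82883.0 + 7.746 i$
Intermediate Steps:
$A{\left(o \right)} = - 6 o$ ($A{\left(o \right)} = o \left(-6\right) = - 6 o$)
$H{\left(R \right)} = \sqrt{2} \sqrt{R}$ ($H{\left(R \right)} = \sqrt{2 R} = \sqrt{2} \sqrt{R}$)
$-82883 + H{\left(A{\left(5 \right)} \right)} = -82883 + \sqrt{2} \sqrt{\left(-6\right) 5} = -82883 + \sqrt{2} \sqrt{-30} = -82883 + \sqrt{2} i \sqrt{30} = -82883 + 2 i \sqrt{15}$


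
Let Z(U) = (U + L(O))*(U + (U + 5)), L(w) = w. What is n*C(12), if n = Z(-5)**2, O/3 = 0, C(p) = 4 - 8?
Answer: -2500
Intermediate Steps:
C(p) = -4
O = 0 (O = 3*0 = 0)
Z(U) = U*(5 + 2*U) (Z(U) = (U + 0)*(U + (U + 5)) = U*(U + (5 + U)) = U*(5 + 2*U))
n = 625 (n = (-5*(5 + 2*(-5)))**2 = (-5*(5 - 10))**2 = (-5*(-5))**2 = 25**2 = 625)
n*C(12) = 625*(-4) = -2500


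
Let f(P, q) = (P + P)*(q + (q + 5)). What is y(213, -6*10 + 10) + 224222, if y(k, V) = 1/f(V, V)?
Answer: 2130109001/9500 ≈ 2.2422e+5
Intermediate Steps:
f(P, q) = 2*P*(5 + 2*q) (f(P, q) = (2*P)*(q + (5 + q)) = (2*P)*(5 + 2*q) = 2*P*(5 + 2*q))
y(k, V) = 1/(2*V*(5 + 2*V))
y(213, -6*10 + 10) + 224222 = 1/(2*(-6*10 + 10)*(5 + 2*(-6*10 + 10))) + 224222 = 1/(2*(-60 + 10)*(5 + 2*(-60 + 10))) + 224222 = (½)/(-50*(5 + 2*(-50))) + 224222 = (½)*(-1/50)/(5 - 100) + 224222 = (½)*(-1/50)/(-95) + 224222 = (½)*(-1/50)*(-1/95) + 224222 = 1/9500 + 224222 = 2130109001/9500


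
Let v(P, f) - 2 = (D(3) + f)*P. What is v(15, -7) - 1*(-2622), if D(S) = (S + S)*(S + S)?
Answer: 3059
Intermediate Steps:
D(S) = 4*S**2 (D(S) = (2*S)*(2*S) = 4*S**2)
v(P, f) = 2 + P*(36 + f) (v(P, f) = 2 + (4*3**2 + f)*P = 2 + (4*9 + f)*P = 2 + (36 + f)*P = 2 + P*(36 + f))
v(15, -7) - 1*(-2622) = (2 + 36*15 + 15*(-7)) - 1*(-2622) = (2 + 540 - 105) + 2622 = 437 + 2622 = 3059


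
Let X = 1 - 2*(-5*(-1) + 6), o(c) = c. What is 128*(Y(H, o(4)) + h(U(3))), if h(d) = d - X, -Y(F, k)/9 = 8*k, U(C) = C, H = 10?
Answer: -33792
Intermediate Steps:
Y(F, k) = -72*k
X = -21 (X = 1 - 2*(5 + 6) = 1 - 2*11 = 1 - 22 = -21)
h(d) = 21 + d (h(d) = d - 1*(-21) = d + 21 = 21 + d)
128*(Y(H, o(4)) + h(U(3))) = 128*(-72*4 + (21 + 3)) = 128*(-288 + 24) = 128*(-264) = -33792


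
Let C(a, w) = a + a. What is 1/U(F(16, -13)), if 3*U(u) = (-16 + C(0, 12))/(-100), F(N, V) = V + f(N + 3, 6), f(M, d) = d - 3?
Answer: 75/4 ≈ 18.750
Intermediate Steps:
C(a, w) = 2*a
f(M, d) = -3 + d
F(N, V) = 3 + V (F(N, V) = V + (-3 + 6) = V + 3 = 3 + V)
U(u) = 4/75 (U(u) = ((-16 + 2*0)/(-100))/3 = ((-16 + 0)*(-1/100))/3 = (-16*(-1/100))/3 = (1/3)*(4/25) = 4/75)
1/U(F(16, -13)) = 1/(4/75) = 75/4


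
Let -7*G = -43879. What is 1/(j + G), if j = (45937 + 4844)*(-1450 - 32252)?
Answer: -7/11979904955 ≈ -5.8431e-10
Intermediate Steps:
G = 43879/7 (G = -⅐*(-43879) = 43879/7 ≈ 6268.4)
j = -1711421262 (j = 50781*(-33702) = -1711421262)
1/(j + G) = 1/(-1711421262 + 43879/7) = 1/(-11979904955/7) = -7/11979904955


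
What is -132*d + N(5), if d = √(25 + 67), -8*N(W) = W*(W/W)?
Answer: -5/8 - 264*√23 ≈ -1266.7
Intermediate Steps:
N(W) = -W/8 (N(W) = -W*W/W/8 = -W/8)
d = 2*√23 (d = √92 = 2*√23 ≈ 9.5917)
-132*d + N(5) = -264*√23 - ⅛*5 = -264*√23 - 5/8 = -5/8 - 264*√23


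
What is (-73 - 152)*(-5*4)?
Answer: 4500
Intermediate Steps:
(-73 - 152)*(-5*4) = -225*(-20) = 4500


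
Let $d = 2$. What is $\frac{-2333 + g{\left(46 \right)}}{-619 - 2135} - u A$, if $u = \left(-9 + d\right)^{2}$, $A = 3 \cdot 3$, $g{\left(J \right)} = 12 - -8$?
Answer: $- \frac{134689}{306} \approx -440.16$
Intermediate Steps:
$g{\left(J \right)} = 20$ ($g{\left(J \right)} = 12 + 8 = 20$)
$A = 9$
$u = 49$ ($u = \left(-9 + 2\right)^{2} = \left(-7\right)^{2} = 49$)
$\frac{-2333 + g{\left(46 \right)}}{-619 - 2135} - u A = \frac{-2333 + 20}{-619 - 2135} - 49 \cdot 9 = - \frac{2313}{-2754} - 441 = \left(-2313\right) \left(- \frac{1}{2754}\right) - 441 = \frac{257}{306} - 441 = - \frac{134689}{306}$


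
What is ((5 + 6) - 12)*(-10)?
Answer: 10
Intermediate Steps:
((5 + 6) - 12)*(-10) = (11 - 12)*(-10) = -1*(-10) = 10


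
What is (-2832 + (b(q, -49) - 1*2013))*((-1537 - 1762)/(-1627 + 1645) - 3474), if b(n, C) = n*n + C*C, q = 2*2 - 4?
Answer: 80445482/9 ≈ 8.9384e+6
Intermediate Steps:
q = 0 (q = 4 - 4 = 0)
b(n, C) = C² + n² (b(n, C) = n² + C² = C² + n²)
(-2832 + (b(q, -49) - 1*2013))*((-1537 - 1762)/(-1627 + 1645) - 3474) = (-2832 + (((-49)² + 0²) - 1*2013))*((-1537 - 1762)/(-1627 + 1645) - 3474) = (-2832 + ((2401 + 0) - 2013))*(-3299/18 - 3474) = (-2832 + (2401 - 2013))*(-3299*1/18 - 3474) = (-2832 + 388)*(-3299/18 - 3474) = -2444*(-65831/18) = 80445482/9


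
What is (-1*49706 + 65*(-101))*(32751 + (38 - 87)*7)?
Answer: -1823630568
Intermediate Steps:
(-1*49706 + 65*(-101))*(32751 + (38 - 87)*7) = (-49706 - 6565)*(32751 - 49*7) = -56271*(32751 - 343) = -56271*32408 = -1823630568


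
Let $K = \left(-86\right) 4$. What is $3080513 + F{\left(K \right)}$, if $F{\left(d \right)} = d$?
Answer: $3080169$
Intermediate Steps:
$K = -344$
$3080513 + F{\left(K \right)} = 3080513 - 344 = 3080169$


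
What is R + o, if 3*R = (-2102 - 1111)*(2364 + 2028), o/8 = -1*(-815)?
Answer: -4697312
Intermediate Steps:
o = 6520 (o = 8*(-1*(-815)) = 8*815 = 6520)
R = -4703832 (R = ((-2102 - 1111)*(2364 + 2028))/3 = (-3213*4392)/3 = (⅓)*(-14111496) = -4703832)
R + o = -4703832 + 6520 = -4697312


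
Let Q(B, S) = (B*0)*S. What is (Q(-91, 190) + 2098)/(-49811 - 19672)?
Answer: -2098/69483 ≈ -0.030194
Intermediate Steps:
Q(B, S) = 0 (Q(B, S) = 0*S = 0)
(Q(-91, 190) + 2098)/(-49811 - 19672) = (0 + 2098)/(-49811 - 19672) = 2098/(-69483) = 2098*(-1/69483) = -2098/69483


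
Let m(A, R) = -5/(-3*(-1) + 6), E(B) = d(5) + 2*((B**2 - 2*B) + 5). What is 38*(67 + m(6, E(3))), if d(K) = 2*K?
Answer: 22724/9 ≈ 2524.9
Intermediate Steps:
E(B) = 20 - 4*B + 2*B**2 (E(B) = 2*5 + 2*((B**2 - 2*B) + 5) = 10 + 2*(5 + B**2 - 2*B) = 10 + (10 - 4*B + 2*B**2) = 20 - 4*B + 2*B**2)
m(A, R) = -5/9 (m(A, R) = -5/(3 + 6) = -5/9)
38*(67 + m(6, E(3))) = 38*(67 - 5/9) = 38*(598/9) = 22724/9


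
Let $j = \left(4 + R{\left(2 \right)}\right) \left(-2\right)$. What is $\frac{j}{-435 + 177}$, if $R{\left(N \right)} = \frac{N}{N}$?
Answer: $\frac{5}{129} \approx 0.03876$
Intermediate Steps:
$R{\left(N \right)} = 1$
$j = -10$ ($j = \left(4 + 1\right) \left(-2\right) = 5 \left(-2\right) = -10$)
$\frac{j}{-435 + 177} = - \frac{10}{-435 + 177} = - \frac{10}{-258} = \left(-10\right) \left(- \frac{1}{258}\right) = \frac{5}{129}$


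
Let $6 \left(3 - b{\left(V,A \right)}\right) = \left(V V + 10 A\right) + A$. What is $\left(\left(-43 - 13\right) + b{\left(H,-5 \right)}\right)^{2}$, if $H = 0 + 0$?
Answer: $\frac{69169}{36} \approx 1921.4$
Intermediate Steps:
$H = 0$
$b{\left(V,A \right)} = 3 - \frac{11 A}{6} - \frac{V^{2}}{6}$ ($b{\left(V,A \right)} = 3 - \frac{\left(V V + 10 A\right) + A}{6} = 3 - \frac{\left(V^{2} + 10 A\right) + A}{6} = 3 - \frac{V^{2} + 11 A}{6} = 3 - \left(\frac{V^{2}}{6} + \frac{11 A}{6}\right) = 3 - \frac{11 A}{6} - \frac{V^{2}}{6}$)
$\left(\left(-43 - 13\right) + b{\left(H,-5 \right)}\right)^{2} = \left(\left(-43 - 13\right) - \left(- \frac{73}{6} + 0\right)\right)^{2} = \left(-56 + \left(3 + \frac{55}{6} - 0\right)\right)^{2} = \left(-56 + \left(3 + \frac{55}{6} + 0\right)\right)^{2} = \left(-56 + \frac{73}{6}\right)^{2} = \left(- \frac{263}{6}\right)^{2} = \frac{69169}{36}$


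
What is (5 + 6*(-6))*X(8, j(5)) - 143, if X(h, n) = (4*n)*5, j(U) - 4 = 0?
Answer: -2623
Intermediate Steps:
j(U) = 4 (j(U) = 4 + 0 = 4)
X(h, n) = 20*n
(5 + 6*(-6))*X(8, j(5)) - 143 = (5 + 6*(-6))*(20*4) - 143 = (5 - 36)*80 - 143 = -31*80 - 143 = -2480 - 143 = -2623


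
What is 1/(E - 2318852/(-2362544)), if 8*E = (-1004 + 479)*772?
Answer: -590636/29922516637 ≈ -1.9739e-5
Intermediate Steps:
E = -101325/2 (E = ((-1004 + 479)*772)/8 = (-525*772)/8 = (⅛)*(-405300) = -101325/2 ≈ -50663.)
1/(E - 2318852/(-2362544)) = 1/(-101325/2 - 2318852/(-2362544)) = 1/(-101325/2 - 2318852*(-1/2362544)) = 1/(-101325/2 + 579713/590636) = 1/(-29922516637/590636) = -590636/29922516637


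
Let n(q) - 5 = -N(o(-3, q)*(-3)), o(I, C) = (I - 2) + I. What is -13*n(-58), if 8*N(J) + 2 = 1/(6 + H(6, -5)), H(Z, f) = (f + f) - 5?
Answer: -4927/72 ≈ -68.431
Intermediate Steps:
H(Z, f) = -5 + 2*f (H(Z, f) = 2*f - 5 = -5 + 2*f)
o(I, C) = -2 + 2*I (o(I, C) = (-2 + I) + I = -2 + 2*I)
N(J) = -19/72 (N(J) = -1/4 + 1/(8*(6 + (-5 + 2*(-5)))) = -1/4 + 1/(8*(6 + (-5 - 10))) = -1/4 + 1/(8*(6 - 15)) = -1/4 + (1/8)/(-9) = -1/4 + (1/8)*(-1/9) = -1/4 - 1/72 = -19/72)
n(q) = 379/72 (n(q) = 5 - 1*(-19/72) = 5 + 19/72 = 379/72)
-13*n(-58) = -13*379/72 = -4927/72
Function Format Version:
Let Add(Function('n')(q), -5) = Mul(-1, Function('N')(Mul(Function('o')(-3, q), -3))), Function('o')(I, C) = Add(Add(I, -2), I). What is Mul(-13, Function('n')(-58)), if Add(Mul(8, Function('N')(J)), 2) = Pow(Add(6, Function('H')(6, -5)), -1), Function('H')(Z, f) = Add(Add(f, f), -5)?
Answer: Rational(-4927, 72) ≈ -68.431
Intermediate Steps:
Function('H')(Z, f) = Add(-5, Mul(2, f)) (Function('H')(Z, f) = Add(Mul(2, f), -5) = Add(-5, Mul(2, f)))
Function('o')(I, C) = Add(-2, Mul(2, I)) (Function('o')(I, C) = Add(Add(-2, I), I) = Add(-2, Mul(2, I)))
Function('N')(J) = Rational(-19, 72) (Function('N')(J) = Add(Rational(-1, 4), Mul(Rational(1, 8), Pow(Add(6, Add(-5, Mul(2, -5))), -1))) = Add(Rational(-1, 4), Mul(Rational(1, 8), Pow(Add(6, Add(-5, -10)), -1))) = Add(Rational(-1, 4), Mul(Rational(1, 8), Pow(Add(6, -15), -1))) = Add(Rational(-1, 4), Mul(Rational(1, 8), Pow(-9, -1))) = Add(Rational(-1, 4), Mul(Rational(1, 8), Rational(-1, 9))) = Add(Rational(-1, 4), Rational(-1, 72)) = Rational(-19, 72))
Function('n')(q) = Rational(379, 72) (Function('n')(q) = Add(5, Mul(-1, Rational(-19, 72))) = Add(5, Rational(19, 72)) = Rational(379, 72))
Mul(-13, Function('n')(-58)) = Mul(-13, Rational(379, 72)) = Rational(-4927, 72)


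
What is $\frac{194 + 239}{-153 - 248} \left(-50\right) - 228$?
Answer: $- \frac{69778}{401} \approx -174.01$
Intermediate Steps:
$\frac{194 + 239}{-153 - 248} \left(-50\right) - 228 = \frac{433}{-401} \left(-50\right) - 228 = 433 \left(- \frac{1}{401}\right) \left(-50\right) - 228 = \left(- \frac{433}{401}\right) \left(-50\right) - 228 = \frac{21650}{401} - 228 = - \frac{69778}{401}$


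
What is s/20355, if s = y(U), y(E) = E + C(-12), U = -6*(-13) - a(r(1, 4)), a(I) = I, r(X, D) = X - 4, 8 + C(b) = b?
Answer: 61/20355 ≈ 0.0029968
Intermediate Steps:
C(b) = -8 + b
r(X, D) = -4 + X
U = 81 (U = -6*(-13) - (-4 + 1) = 78 - 1*(-3) = 78 + 3 = 81)
y(E) = -20 + E (y(E) = E + (-8 - 12) = E - 20 = -20 + E)
s = 61 (s = -20 + 81 = 61)
s/20355 = 61/20355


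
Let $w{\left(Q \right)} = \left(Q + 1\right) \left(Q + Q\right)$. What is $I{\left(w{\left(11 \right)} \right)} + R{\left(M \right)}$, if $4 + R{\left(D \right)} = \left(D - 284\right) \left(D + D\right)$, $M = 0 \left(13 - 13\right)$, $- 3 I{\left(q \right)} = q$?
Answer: $-92$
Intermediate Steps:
$w{\left(Q \right)} = 2 Q \left(1 + Q\right)$ ($w{\left(Q \right)} = \left(1 + Q\right) 2 Q = 2 Q \left(1 + Q\right)$)
$I{\left(q \right)} = - \frac{q}{3}$
$M = 0$ ($M = 0 \cdot 0 = 0$)
$R{\left(D \right)} = -4 + 2 D \left(-284 + D\right)$ ($R{\left(D \right)} = -4 + \left(D - 284\right) \left(D + D\right) = -4 + \left(-284 + D\right) 2 D = -4 + 2 D \left(-284 + D\right)$)
$I{\left(w{\left(11 \right)} \right)} + R{\left(M \right)} = - \frac{2 \cdot 11 \left(1 + 11\right)}{3} - \left(4 - 2 \cdot 0^{2}\right) = - \frac{2 \cdot 11 \cdot 12}{3} + \left(-4 + 0 + 2 \cdot 0\right) = \left(- \frac{1}{3}\right) 264 + \left(-4 + 0 + 0\right) = -88 - 4 = -92$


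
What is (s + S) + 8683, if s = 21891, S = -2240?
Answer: 28334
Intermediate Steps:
(s + S) + 8683 = (21891 - 2240) + 8683 = 19651 + 8683 = 28334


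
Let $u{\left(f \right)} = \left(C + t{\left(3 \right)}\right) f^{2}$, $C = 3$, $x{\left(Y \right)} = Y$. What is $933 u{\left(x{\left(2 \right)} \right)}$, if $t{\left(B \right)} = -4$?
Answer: $-3732$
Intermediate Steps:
$u{\left(f \right)} = - f^{2}$ ($u{\left(f \right)} = \left(3 - 4\right) f^{2} = - f^{2}$)
$933 u{\left(x{\left(2 \right)} \right)} = 933 \left(- 2^{2}\right) = 933 \left(\left(-1\right) 4\right) = 933 \left(-4\right) = -3732$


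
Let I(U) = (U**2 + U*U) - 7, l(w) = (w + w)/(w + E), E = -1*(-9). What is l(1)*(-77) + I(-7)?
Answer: 378/5 ≈ 75.600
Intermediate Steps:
E = 9
l(w) = 2*w/(9 + w) (l(w) = (w + w)/(w + 9) = (2*w)/(9 + w) = 2*w/(9 + w))
I(U) = -7 + 2*U**2 (I(U) = (U**2 + U**2) - 7 = 2*U**2 - 7 = -7 + 2*U**2)
l(1)*(-77) + I(-7) = (2*1/(9 + 1))*(-77) + (-7 + 2*(-7)**2) = (2*1/10)*(-77) + (-7 + 2*49) = (2*1*(1/10))*(-77) + (-7 + 98) = (1/5)*(-77) + 91 = -77/5 + 91 = 378/5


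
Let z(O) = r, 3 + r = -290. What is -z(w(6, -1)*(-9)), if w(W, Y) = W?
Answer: 293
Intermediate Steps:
r = -293 (r = -3 - 290 = -293)
z(O) = -293
-z(w(6, -1)*(-9)) = -1*(-293) = 293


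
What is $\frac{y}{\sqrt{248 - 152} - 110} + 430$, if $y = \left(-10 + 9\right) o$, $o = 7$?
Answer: $\frac{2581245}{6002} + \frac{7 \sqrt{6}}{3001} \approx 430.07$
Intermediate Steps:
$y = -7$ ($y = \left(-10 + 9\right) 7 = \left(-1\right) 7 = -7$)
$\frac{y}{\sqrt{248 - 152} - 110} + 430 = \frac{1}{\sqrt{248 - 152} - 110} \left(-7\right) + 430 = \frac{1}{\sqrt{96} - 110} \left(-7\right) + 430 = \frac{1}{4 \sqrt{6} - 110} \left(-7\right) + 430 = \frac{1}{-110 + 4 \sqrt{6}} \left(-7\right) + 430 = - \frac{7}{-110 + 4 \sqrt{6}} + 430 = 430 - \frac{7}{-110 + 4 \sqrt{6}}$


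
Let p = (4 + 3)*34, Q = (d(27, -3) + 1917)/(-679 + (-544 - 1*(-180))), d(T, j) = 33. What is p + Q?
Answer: 246284/1043 ≈ 236.13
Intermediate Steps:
Q = -1950/1043 (Q = (33 + 1917)/(-679 + (-544 - 1*(-180))) = 1950/(-679 + (-544 + 180)) = 1950/(-679 - 364) = 1950/(-1043) = 1950*(-1/1043) = -1950/1043 ≈ -1.8696)
p = 238 (p = 7*34 = 238)
p + Q = 238 - 1950/1043 = 246284/1043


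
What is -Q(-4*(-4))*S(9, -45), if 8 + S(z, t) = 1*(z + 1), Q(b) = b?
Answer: -32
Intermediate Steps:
S(z, t) = -7 + z (S(z, t) = -8 + 1*(z + 1) = -8 + 1*(1 + z) = -8 + (1 + z) = -7 + z)
-Q(-4*(-4))*S(9, -45) = -(-4*(-4))*(-7 + 9) = -16*2 = -1*32 = -32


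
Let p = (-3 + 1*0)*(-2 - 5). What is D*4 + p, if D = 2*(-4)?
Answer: -11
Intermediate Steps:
D = -8
p = 21 (p = (-3 + 0)*(-7) = -3*(-7) = 21)
D*4 + p = -8*4 + 21 = -32 + 21 = -11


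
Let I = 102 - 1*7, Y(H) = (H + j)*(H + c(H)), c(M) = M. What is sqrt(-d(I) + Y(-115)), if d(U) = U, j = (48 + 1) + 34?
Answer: sqrt(7265) ≈ 85.235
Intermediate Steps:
j = 83 (j = 49 + 34 = 83)
Y(H) = 2*H*(83 + H) (Y(H) = (H + 83)*(H + H) = (83 + H)*(2*H) = 2*H*(83 + H))
I = 95 (I = 102 - 7 = 95)
sqrt(-d(I) + Y(-115)) = sqrt(-1*95 + 2*(-115)*(83 - 115)) = sqrt(-95 + 2*(-115)*(-32)) = sqrt(-95 + 7360) = sqrt(7265)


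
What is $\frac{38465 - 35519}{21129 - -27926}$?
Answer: $\frac{2946}{49055} \approx 0.060055$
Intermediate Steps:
$\frac{38465 - 35519}{21129 - -27926} = \frac{2946}{21129 + 27926} = \frac{2946}{49055}$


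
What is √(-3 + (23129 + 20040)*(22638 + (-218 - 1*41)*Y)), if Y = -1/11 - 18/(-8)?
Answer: √461309846701/22 ≈ 30873.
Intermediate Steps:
Y = 95/44 (Y = -1*1/11 - 18*(-⅛) = -1/11 + 9/4 = 95/44 ≈ 2.1591)
√(-3 + (23129 + 20040)*(22638 + (-218 - 1*41)*Y)) = √(-3 + (23129 + 20040)*(22638 + (-218 - 1*41)*(95/44))) = √(-3 + 43169*(22638 + (-218 - 41)*(95/44))) = √(-3 + 43169*(22638 - 259*95/44)) = √(-3 + 43169*(22638 - 24605/44)) = √(-3 + 43169*(971467/44)) = √(-3 + 41937258923/44) = √(41937258791/44) = √461309846701/22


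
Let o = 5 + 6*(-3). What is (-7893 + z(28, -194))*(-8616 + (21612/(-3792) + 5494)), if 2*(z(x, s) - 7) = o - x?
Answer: 15628825989/632 ≈ 2.4729e+7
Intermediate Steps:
o = -13 (o = 5 - 18 = -13)
z(x, s) = ½ - x/2 (z(x, s) = 7 + (-13 - x)/2 = 7 + (-13/2 - x/2) = ½ - x/2)
(-7893 + z(28, -194))*(-8616 + (21612/(-3792) + 5494)) = (-7893 + (½ - ½*28))*(-8616 + (21612/(-3792) + 5494)) = (-7893 + (½ - 14))*(-8616 + (21612*(-1/3792) + 5494)) = (-7893 - 27/2)*(-8616 + (-1801/316 + 5494)) = -15813*(-8616 + 1734303/316)/2 = -15813/2*(-988353/316) = 15628825989/632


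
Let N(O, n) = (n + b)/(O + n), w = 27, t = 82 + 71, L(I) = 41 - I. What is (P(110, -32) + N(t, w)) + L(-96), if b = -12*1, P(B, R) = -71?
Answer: 793/12 ≈ 66.083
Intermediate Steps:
t = 153
b = -12
N(O, n) = (-12 + n)/(O + n) (N(O, n) = (n - 12)/(O + n) = (-12 + n)/(O + n))
(P(110, -32) + N(t, w)) + L(-96) = (-71 + (-12 + 27)/(153 + 27)) + (41 - 1*(-96)) = (-71 + 15/180) + (41 + 96) = (-71 + (1/180)*15) + 137 = (-71 + 1/12) + 137 = -851/12 + 137 = 793/12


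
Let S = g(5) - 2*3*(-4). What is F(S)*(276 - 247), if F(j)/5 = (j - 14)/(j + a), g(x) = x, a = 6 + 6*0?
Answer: 435/7 ≈ 62.143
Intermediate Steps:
a = 6 (a = 6 + 0 = 6)
S = 29 (S = 5 - 2*3*(-4) = 5 - 6*(-4) = 5 - 1*(-24) = 5 + 24 = 29)
F(j) = 5*(-14 + j)/(6 + j) (F(j) = 5*((j - 14)/(j + 6)) = 5*((-14 + j)/(6 + j)) = 5*(-14 + j)/(6 + j))
F(S)*(276 - 247) = (5*(-14 + 29)/(6 + 29))*(276 - 247) = (5*15/35)*29 = (5*(1/35)*15)*29 = (15/7)*29 = 435/7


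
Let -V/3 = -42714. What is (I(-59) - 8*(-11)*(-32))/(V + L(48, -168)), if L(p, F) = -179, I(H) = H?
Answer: -2875/127963 ≈ -0.022467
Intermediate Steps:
V = 128142 (V = -3*(-42714) = 128142)
(I(-59) - 8*(-11)*(-32))/(V + L(48, -168)) = (-59 - 8*(-11)*(-32))/(128142 - 179) = (-59 + 88*(-32))/127963 = (-59 - 2816)*(1/127963) = -2875*1/127963 = -2875/127963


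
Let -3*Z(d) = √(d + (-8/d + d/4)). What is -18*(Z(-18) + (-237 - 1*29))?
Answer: 4788 + I*√794 ≈ 4788.0 + 28.178*I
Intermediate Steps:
Z(d) = -√(-8/d + 5*d/4)/3 (Z(d) = -√(d + (-8/d + d/4))/3 = -√(-8/d + 5*d/4)/3)
-18*(Z(-18) + (-237 - 1*29)) = -18*(-√(-32/(-18) + 5*(-18))/6 + (-237 - 1*29)) = -18*(-√(-32*(-1/18) - 90)/6 + (-237 - 29)) = -18*(-√(16/9 - 90)/6 - 266) = -18*(-I*√794/18 - 266) = -18*(-266 - I*√794/18) = 4788 + I*√794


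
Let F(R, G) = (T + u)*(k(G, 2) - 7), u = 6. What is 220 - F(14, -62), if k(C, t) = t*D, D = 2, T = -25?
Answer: 163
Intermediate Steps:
k(C, t) = 2*t (k(C, t) = t*2 = 2*t)
F(R, G) = 57 (F(R, G) = (-25 + 6)*(2*2 - 7) = -19*(4 - 7) = -19*(-3) = 57)
220 - F(14, -62) = 220 - 1*57 = 220 - 57 = 163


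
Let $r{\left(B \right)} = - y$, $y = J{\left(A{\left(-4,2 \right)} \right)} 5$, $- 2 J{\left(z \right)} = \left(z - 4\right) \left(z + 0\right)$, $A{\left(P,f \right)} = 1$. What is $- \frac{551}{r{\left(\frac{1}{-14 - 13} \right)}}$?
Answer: $\frac{1102}{15} \approx 73.467$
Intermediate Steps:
$J{\left(z \right)} = - \frac{z \left(-4 + z\right)}{2}$ ($J{\left(z \right)} = - \frac{\left(z - 4\right) \left(z + 0\right)}{2} = - \frac{\left(-4 + z\right) z}{2} = - \frac{z \left(-4 + z\right)}{2}$)
$y = \frac{15}{2}$ ($y = \frac{1}{2} \cdot 1 \left(4 - 1\right) 5 = \frac{1}{2} \cdot 1 \cdot 3 \cdot 5 = \frac{3}{2} \cdot 5 = \frac{15}{2} \approx 7.5$)
$r{\left(B \right)} = - \frac{15}{2}$ ($r{\left(B \right)} = \left(-1\right) \frac{15}{2} = - \frac{15}{2}$)
$- \frac{551}{r{\left(\frac{1}{-14 - 13} \right)}} = - \frac{551}{- \frac{15}{2}} = \left(-551\right) \left(- \frac{2}{15}\right) = \frac{1102}{15}$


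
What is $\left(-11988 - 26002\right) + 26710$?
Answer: $-11280$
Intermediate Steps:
$\left(-11988 - 26002\right) + 26710 = -37990 + 26710 = -11280$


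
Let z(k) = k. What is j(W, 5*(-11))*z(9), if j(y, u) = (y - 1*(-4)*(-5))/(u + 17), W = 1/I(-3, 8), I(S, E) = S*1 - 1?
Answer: 729/152 ≈ 4.7961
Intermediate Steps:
I(S, E) = -1 + S (I(S, E) = S - 1 = -1 + S)
W = -¼ (W = 1/(-1 - 3) = 1/(-4) = -¼ ≈ -0.25000)
j(y, u) = (-20 + y)/(17 + u) (j(y, u) = (y + 4*(-5))/(17 + u) = (y - 20)/(17 + u) = (-20 + y)/(17 + u))
j(W, 5*(-11))*z(9) = ((-20 - ¼)/(17 + 5*(-11)))*9 = (-81/4/(17 - 55))*9 = (-81/4/(-38))*9 = -1/38*(-81/4)*9 = (81/152)*9 = 729/152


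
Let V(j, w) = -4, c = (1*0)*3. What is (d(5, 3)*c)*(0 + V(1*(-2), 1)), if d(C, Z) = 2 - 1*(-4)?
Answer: 0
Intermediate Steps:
c = 0 (c = 0*3 = 0)
d(C, Z) = 6 (d(C, Z) = 2 + 4 = 6)
(d(5, 3)*c)*(0 + V(1*(-2), 1)) = (6*0)*(0 - 4) = 0*(-4) = 0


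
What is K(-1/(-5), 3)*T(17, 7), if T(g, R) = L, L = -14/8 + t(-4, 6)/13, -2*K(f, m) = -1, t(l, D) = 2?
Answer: -83/104 ≈ -0.79808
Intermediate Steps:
K(f, m) = ½ (K(f, m) = -½*(-1) = ½)
L = -83/52 (L = -14/8 + 2/13 = -14*⅛ + 2*(1/13) = -7/4 + 2/13 = -83/52 ≈ -1.5962)
T(g, R) = -83/52
K(-1/(-5), 3)*T(17, 7) = (½)*(-83/52) = -83/104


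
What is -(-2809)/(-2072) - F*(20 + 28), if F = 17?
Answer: -1693561/2072 ≈ -817.36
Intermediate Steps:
-(-2809)/(-2072) - F*(20 + 28) = -(-2809)/(-2072) - 17*(20 + 28) = -(-2809)*(-1)/2072 - 17*48 = -1*2809/2072 - 1*816 = -2809/2072 - 816 = -1693561/2072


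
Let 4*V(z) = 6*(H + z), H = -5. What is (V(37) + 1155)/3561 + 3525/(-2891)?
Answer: -3024884/3431617 ≈ -0.88147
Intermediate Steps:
V(z) = -15/2 + 3*z/2 (V(z) = (6*(-5 + z))/4 = (-30 + 6*z)/4 = -15/2 + 3*z/2)
(V(37) + 1155)/3561 + 3525/(-2891) = ((-15/2 + (3/2)*37) + 1155)/3561 + 3525/(-2891) = ((-15/2 + 111/2) + 1155)*(1/3561) + 3525*(-1/2891) = (48 + 1155)*(1/3561) - 3525/2891 = 1203*(1/3561) - 3525/2891 = 401/1187 - 3525/2891 = -3024884/3431617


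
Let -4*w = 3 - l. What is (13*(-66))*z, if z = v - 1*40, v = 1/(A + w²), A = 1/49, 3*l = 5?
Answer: 806091/29 ≈ 27796.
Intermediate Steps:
l = 5/3 (l = (⅓)*5 = 5/3 ≈ 1.6667)
w = -⅓ (w = -(3 - 1*5/3)/4 = -(3 - 5/3)/4 = -¼*4/3 = -⅓ ≈ -0.33333)
A = 1/49 ≈ 0.020408
v = 441/58 (v = 1/(1/49 + (-⅓)²) = 1/(1/49 + ⅑) = 1/(58/441) = 441/58 ≈ 7.6034)
z = -1879/58 (z = 441/58 - 1*40 = 441/58 - 40 = -1879/58 ≈ -32.397)
(13*(-66))*z = (13*(-66))*(-1879/58) = -858*(-1879/58) = 806091/29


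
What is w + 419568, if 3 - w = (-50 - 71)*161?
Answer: 439052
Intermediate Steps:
w = 19484 (w = 3 - (-50 - 71)*161 = 3 - (-121)*161 = 3 - 1*(-19481) = 3 + 19481 = 19484)
w + 419568 = 19484 + 419568 = 439052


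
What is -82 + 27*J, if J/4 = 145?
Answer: 15578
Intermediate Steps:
J = 580 (J = 4*145 = 580)
-82 + 27*J = -82 + 27*580 = -82 + 15660 = 15578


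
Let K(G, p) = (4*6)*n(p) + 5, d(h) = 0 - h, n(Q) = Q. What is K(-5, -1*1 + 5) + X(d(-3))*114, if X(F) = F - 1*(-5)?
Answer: 1013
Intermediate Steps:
d(h) = -h
X(F) = 5 + F (X(F) = F + 5 = 5 + F)
K(G, p) = 5 + 24*p (K(G, p) = (4*6)*p + 5 = 24*p + 5 = 5 + 24*p)
K(-5, -1*1 + 5) + X(d(-3))*114 = (5 + 24*(-1*1 + 5)) + (5 - 1*(-3))*114 = (5 + 24*(-1 + 5)) + (5 + 3)*114 = (5 + 24*4) + 8*114 = (5 + 96) + 912 = 101 + 912 = 1013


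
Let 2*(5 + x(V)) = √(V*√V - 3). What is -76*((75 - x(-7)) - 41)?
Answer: -2964 + 38*√(-3 - 7*I*√7) ≈ -2857.3 - 125.35*I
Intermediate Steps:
x(V) = -5 + √(-3 + V^(3/2))/2 (x(V) = -5 + √(V*√V - 3)/2 = -5 + √(V^(3/2) - 3)/2 = -5 + √(-3 + V^(3/2))/2)
-76*((75 - x(-7)) - 41) = -76*((75 - (-5 + √(-3 + (-7)^(3/2))/2)) - 41) = -76*((75 - (-5 + √(-3 - 7*I*√7)/2)) - 41) = -76*((75 + (5 - √(-3 - 7*I*√7)/2)) - 41) = -76*((80 - √(-3 - 7*I*√7)/2) - 41) = -76*(39 - √(-3 - 7*I*√7)/2) = -2964 + 38*√(-3 - 7*I*√7)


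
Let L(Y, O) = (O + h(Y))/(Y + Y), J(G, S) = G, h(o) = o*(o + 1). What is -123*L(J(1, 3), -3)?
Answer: 123/2 ≈ 61.500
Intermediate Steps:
h(o) = o*(1 + o)
L(Y, O) = (O + Y*(1 + Y))/(2*Y) (L(Y, O) = (O + Y*(1 + Y))/(Y + Y) = (O + Y*(1 + Y))/((2*Y)) = (O + Y*(1 + Y))*(1/(2*Y)) = (O + Y*(1 + Y))/(2*Y))
-123*L(J(1, 3), -3) = -123*(-3 + 1*(1 + 1))/(2*1) = -123*(-3 + 1*2)/2 = -123*(-3 + 2)/2 = -123*(-1)/2 = -123*(-1/2) = 123/2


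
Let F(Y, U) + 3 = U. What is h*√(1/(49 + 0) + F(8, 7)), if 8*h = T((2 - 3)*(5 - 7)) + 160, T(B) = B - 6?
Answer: 39*√197/14 ≈ 39.099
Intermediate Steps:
F(Y, U) = -3 + U
T(B) = -6 + B
h = 39/2 (h = ((-6 + (2 - 3)*(5 - 7)) + 160)/8 = ((-6 - 1*(-2)) + 160)/8 = ((-6 + 2) + 160)/8 = (-4 + 160)/8 = (⅛)*156 = 39/2 ≈ 19.500)
h*√(1/(49 + 0) + F(8, 7)) = 39*√(1/(49 + 0) + (-3 + 7))/2 = 39*√(1/49 + 4)/2 = 39*√(197/49)/2 = 39*(√197/7)/2 = 39*√197/14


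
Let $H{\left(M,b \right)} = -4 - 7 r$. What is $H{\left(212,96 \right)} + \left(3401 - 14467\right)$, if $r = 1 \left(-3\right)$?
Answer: $-11049$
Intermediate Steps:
$r = -3$
$H{\left(M,b \right)} = 17$ ($H{\left(M,b \right)} = -4 - -21 = -4 + 21 = 17$)
$H{\left(212,96 \right)} + \left(3401 - 14467\right) = 17 + \left(3401 - 14467\right) = 17 - 11066 = -11049$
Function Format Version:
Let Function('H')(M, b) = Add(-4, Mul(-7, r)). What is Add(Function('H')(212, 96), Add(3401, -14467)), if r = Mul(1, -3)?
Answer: -11049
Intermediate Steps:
r = -3
Function('H')(M, b) = 17 (Function('H')(M, b) = Add(-4, Mul(-7, -3)) = Add(-4, 21) = 17)
Add(Function('H')(212, 96), Add(3401, -14467)) = Add(17, Add(3401, -14467)) = Add(17, -11066) = -11049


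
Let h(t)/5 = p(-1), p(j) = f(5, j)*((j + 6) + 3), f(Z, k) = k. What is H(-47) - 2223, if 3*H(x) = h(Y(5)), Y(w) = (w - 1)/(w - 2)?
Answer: -6709/3 ≈ -2236.3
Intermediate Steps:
p(j) = j*(9 + j) (p(j) = j*((j + 6) + 3) = j*((6 + j) + 3) = j*(9 + j))
Y(w) = (-1 + w)/(-2 + w)
h(t) = -40 (h(t) = 5*(-(9 - 1)) = 5*(-1*8) = 5*(-8) = -40)
H(x) = -40/3 (H(x) = (⅓)*(-40) = -40/3)
H(-47) - 2223 = -40/3 - 2223 = -6709/3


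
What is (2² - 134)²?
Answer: 16900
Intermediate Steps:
(2² - 134)² = (4 - 134)² = (-130)² = 16900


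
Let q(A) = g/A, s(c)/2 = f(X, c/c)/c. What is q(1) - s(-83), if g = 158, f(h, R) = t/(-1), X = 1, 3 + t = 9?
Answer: 13102/83 ≈ 157.86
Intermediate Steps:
t = 6 (t = -3 + 9 = 6)
f(h, R) = -6 (f(h, R) = 6/(-1) = 6*(-1) = -6)
s(c) = -12/c (s(c) = 2*(-6/c) = -12/c)
q(A) = 158/A
q(1) - s(-83) = 158/1 - (-12)/(-83) = 158*1 - (-12)*(-1)/83 = 158 - 1*12/83 = 158 - 12/83 = 13102/83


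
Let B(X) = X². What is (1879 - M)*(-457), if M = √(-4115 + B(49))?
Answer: -858703 + 457*I*√1714 ≈ -8.587e+5 + 18920.0*I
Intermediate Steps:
M = I*√1714 (M = √(-4115 + 49²) = √(-4115 + 2401) = √(-1714) = I*√1714 ≈ 41.401*I)
(1879 - M)*(-457) = (1879 - I*√1714)*(-457) = -858703 + 457*I*√1714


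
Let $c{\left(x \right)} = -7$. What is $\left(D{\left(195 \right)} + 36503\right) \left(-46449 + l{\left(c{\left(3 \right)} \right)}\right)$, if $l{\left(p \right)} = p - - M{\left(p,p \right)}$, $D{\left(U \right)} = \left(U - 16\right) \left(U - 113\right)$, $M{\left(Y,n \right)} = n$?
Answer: $-2378022803$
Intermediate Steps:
$D{\left(U \right)} = \left(-113 + U\right) \left(-16 + U\right)$ ($D{\left(U \right)} = \left(-16 + U\right) \left(-113 + U\right) = \left(-113 + U\right) \left(-16 + U\right)$)
$l{\left(p \right)} = 2 p$ ($l{\left(p \right)} = p - - p = p + p = 2 p$)
$\left(D{\left(195 \right)} + 36503\right) \left(-46449 + l{\left(c{\left(3 \right)} \right)}\right) = \left(\left(1808 + 195^{2} - 25155\right) + 36503\right) \left(-46449 + 2 \left(-7\right)\right) = \left(\left(1808 + 38025 - 25155\right) + 36503\right) \left(-46449 - 14\right) = \left(14678 + 36503\right) \left(-46463\right) = 51181 \left(-46463\right) = -2378022803$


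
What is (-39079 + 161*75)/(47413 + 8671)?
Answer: -6751/14021 ≈ -0.48149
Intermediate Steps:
(-39079 + 161*75)/(47413 + 8671) = (-39079 + 12075)/56084 = -27004*1/56084 = -6751/14021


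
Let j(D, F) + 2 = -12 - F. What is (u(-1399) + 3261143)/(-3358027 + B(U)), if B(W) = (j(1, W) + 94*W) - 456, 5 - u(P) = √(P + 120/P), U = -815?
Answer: -815287/858573 + I*√2738292079/4804574508 ≈ -0.94958 + 1.0891e-5*I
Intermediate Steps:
j(D, F) = -14 - F (j(D, F) = -2 + (-12 - F) = -14 - F)
u(P) = 5 - √(P + 120/P)
B(W) = -470 + 93*W (B(W) = ((-14 - W) + 94*W) - 456 = (-14 + 93*W) - 456 = -470 + 93*W)
(u(-1399) + 3261143)/(-3358027 + B(U)) = ((5 - √(-1399 + 120/(-1399))) + 3261143)/(-3358027 + (-470 + 93*(-815))) = ((5 - √(-1399 + 120*(-1/1399))) + 3261143)/(-3358027 + (-470 - 75795)) = ((5 - √(-1399 - 120/1399)) + 3261143)/(-3358027 - 76265) = ((5 - √(-1957321/1399)) + 3261143)/(-3434292) = ((5 - I*√2738292079/1399) + 3261143)*(-1/3434292) = (3261148 - I*√2738292079/1399)*(-1/3434292) = -815287/858573 + I*√2738292079/4804574508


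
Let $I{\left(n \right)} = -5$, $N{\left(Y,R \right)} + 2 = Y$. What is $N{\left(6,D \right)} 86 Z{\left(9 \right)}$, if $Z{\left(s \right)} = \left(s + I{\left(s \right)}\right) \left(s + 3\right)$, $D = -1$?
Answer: $16512$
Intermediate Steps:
$N{\left(Y,R \right)} = -2 + Y$
$Z{\left(s \right)} = \left(-5 + s\right) \left(3 + s\right)$ ($Z{\left(s \right)} = \left(s - 5\right) \left(s + 3\right) = \left(-5 + s\right) \left(3 + s\right)$)
$N{\left(6,D \right)} 86 Z{\left(9 \right)} = \left(-2 + 6\right) 86 \left(-15 + 9^{2} - 18\right) = 4 \cdot 86 \left(-15 + 81 - 18\right) = 344 \cdot 48 = 16512$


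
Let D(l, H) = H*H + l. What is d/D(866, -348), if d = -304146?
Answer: -152073/60985 ≈ -2.4936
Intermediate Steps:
D(l, H) = l + H² (D(l, H) = H² + l = l + H²)
d/D(866, -348) = -304146/(866 + (-348)²) = -304146/(866 + 121104) = -304146/121970 = -304146*1/121970 = -152073/60985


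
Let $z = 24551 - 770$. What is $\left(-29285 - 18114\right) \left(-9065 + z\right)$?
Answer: $-697523684$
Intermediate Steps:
$z = 23781$ ($z = 24551 - 770 = 23781$)
$\left(-29285 - 18114\right) \left(-9065 + z\right) = \left(-29285 - 18114\right) \left(-9065 + 23781\right) = \left(-47399\right) 14716 = -697523684$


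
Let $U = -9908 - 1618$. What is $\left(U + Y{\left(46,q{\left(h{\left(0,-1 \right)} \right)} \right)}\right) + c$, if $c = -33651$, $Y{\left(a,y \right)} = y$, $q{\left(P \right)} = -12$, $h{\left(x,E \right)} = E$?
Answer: $-45189$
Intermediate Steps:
$U = -11526$ ($U = -9908 - 1618 = -11526$)
$\left(U + Y{\left(46,q{\left(h{\left(0,-1 \right)} \right)} \right)}\right) + c = \left(-11526 - 12\right) - 33651 = -11538 - 33651 = -45189$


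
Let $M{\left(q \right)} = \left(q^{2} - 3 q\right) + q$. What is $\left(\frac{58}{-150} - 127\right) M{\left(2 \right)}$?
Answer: $0$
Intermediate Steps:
$M{\left(q \right)} = q^{2} - 2 q$
$\left(\frac{58}{-150} - 127\right) M{\left(2 \right)} = \left(\frac{58}{-150} - 127\right) 2 \left(-2 + 2\right) = \left(58 \left(- \frac{1}{150}\right) - 127\right) 2 \cdot 0 = \left(- \frac{29}{75} - 127\right) 0 = \left(- \frac{9554}{75}\right) 0 = 0$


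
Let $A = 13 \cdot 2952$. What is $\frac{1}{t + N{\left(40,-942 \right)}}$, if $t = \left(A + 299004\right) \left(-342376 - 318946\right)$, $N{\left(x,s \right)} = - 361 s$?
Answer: $- \frac{1}{223116476298} \approx -4.482 \cdot 10^{-12}$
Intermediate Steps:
$A = 38376$
$t = -223116816360$ ($t = \left(38376 + 299004\right) \left(-342376 - 318946\right) = 337380 \left(-661322\right) = -223116816360$)
$\frac{1}{t + N{\left(40,-942 \right)}} = \frac{1}{-223116816360 - -340062} = \frac{1}{-223116816360 + 340062} = \frac{1}{-223116476298} = - \frac{1}{223116476298}$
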